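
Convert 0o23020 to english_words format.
Convert 0o23020 (octal) → 2×4096 + 3×512 + 2×8 = 9744 (decimal)
Convert 9744 (decimal) → 9744 = 9×1000 + 7×100 + 44 → nine thousand seven hundred forty-four (English words)
nine thousand seven hundred forty-four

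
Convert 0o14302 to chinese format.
Convert 0o14302 (octal) → 1×4096 + 4×512 + 3×64 + 2 = 6338 (decimal)
Convert 6338 (decimal) → 6338 = 6×1000 + 3×100 + 3×10 + 8 → 六千三百三十八 (Chinese numeral)
六千三百三十八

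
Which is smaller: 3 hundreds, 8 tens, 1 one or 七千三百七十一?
Convert 3 hundreds, 8 tens, 1 one (place-value notation) → 3×100 + 8×10 + 1 = 381 (decimal)
Convert 七千三百七十一 (Chinese numeral) → 7×1000 + 3×100 + 7×10 + 1 = 7371 (decimal)
Compare 381 vs 7371: smaller = 381
381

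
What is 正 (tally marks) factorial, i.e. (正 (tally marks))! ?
Convert 正 (tally marks) → 5 (decimal)
Compute 5! = 120
120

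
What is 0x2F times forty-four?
Convert 0x2F (hexadecimal) → 2×16 + 15 = 47 (decimal)
Convert forty-four (English words) → 44 (decimal)
Compute 47 × 44 = 2068
2068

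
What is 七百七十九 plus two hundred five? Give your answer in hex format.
Convert 七百七十九 (Chinese numeral) → 7×100 + 7×10 + 9 = 779 (decimal)
Convert two hundred five (English words) → 2×100 + 5 = 205 (decimal)
Compute 779 + 205 = 984
Convert 984 (decimal) → 984 = 3×256 + 13×16 + 8 → 0x3D8 (hexadecimal)
0x3D8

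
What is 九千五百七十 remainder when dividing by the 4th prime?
Convert 九千五百七十 (Chinese numeral) → 9×1000 + 5×100 + 7×10 = 9570 (decimal)
Convert the 4th prime (prime index) → 7 (decimal)
Compute 9570 mod 7 = 1
1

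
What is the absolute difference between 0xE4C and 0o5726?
Convert 0xE4C (hexadecimal) → 14×256 + 4×16 + 12 = 3660 (decimal)
Convert 0o5726 (octal) → 5×512 + 7×64 + 2×8 + 6 = 3030 (decimal)
Compute |3660 - 3030| = 630
630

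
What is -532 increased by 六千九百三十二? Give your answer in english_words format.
Convert 六千九百三十二 (Chinese numeral) → 6×1000 + 9×100 + 3×10 + 2 = 6932 (decimal)
Compute -532 + 6932 = 6400
Convert 6400 (decimal) → 6400 = 6×1000 + 4×100 → six thousand four hundred (English words)
six thousand four hundred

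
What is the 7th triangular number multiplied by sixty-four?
Convert the 7th triangular number (triangular index) → 7×8/2 = 28 (decimal)
Convert sixty-four (English words) → 64 (decimal)
Compute 28 × 64 = 1792
1792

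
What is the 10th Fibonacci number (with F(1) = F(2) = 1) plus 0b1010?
The 10th Fibonacci number (with F(1) = F(2) = 1): 1, 1, 2, 3, 5, 8, 13, 21, 34, 55 → 55
Convert 0b1010 (binary) → 8 + 2 = 10 (decimal)
Compute 55 + 10 = 65
65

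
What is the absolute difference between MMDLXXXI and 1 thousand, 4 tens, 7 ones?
Convert MMDLXXXI (Roman numeral) → 1000 + 1000 + 500 + 50 + 10 + 10 + 10 + 1 = 2581 (decimal)
Convert 1 thousand, 4 tens, 7 ones (place-value notation) → 1×1000 + 4×10 + 7 = 1047 (decimal)
Compute |2581 - 1047| = 1534
1534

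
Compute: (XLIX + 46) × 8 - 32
Convert XLIX (Roman numeral) → 40 + 9 = 49 (decimal)
Expression in decimal: (49 + 46) × 8 - 32
Parentheses first: 49 + 46 = 95
Multiply: 95 × 8 = 760
Subtract: 760 - 32 = 728
728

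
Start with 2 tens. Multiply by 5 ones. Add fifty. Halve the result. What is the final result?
Convert 2 tens (place-value notation) → 2×10 = 20 (decimal)
Start: 20
Convert 5 ones (place-value notation) → 5 (decimal)
20 × 5 = 100
Convert fifty (English words) → 50 (decimal)
100 + 50 = 150
150 ÷ 2 = 75
75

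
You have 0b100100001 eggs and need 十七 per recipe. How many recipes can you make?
Convert 0b100100001 (binary) → 256 + 32 + 1 = 289 (decimal)
Convert 十七 (Chinese numeral) → 1×10 + 7 = 17 (decimal)
Compute 289 ÷ 17 = 17
17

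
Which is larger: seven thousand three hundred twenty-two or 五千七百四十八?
Convert seven thousand three hundred twenty-two (English words) → 7×1000 + 3×100 + 22 = 7322 (decimal)
Convert 五千七百四十八 (Chinese numeral) → 5×1000 + 7×100 + 4×10 + 8 = 5748 (decimal)
Compare 7322 vs 5748: larger = 7322
7322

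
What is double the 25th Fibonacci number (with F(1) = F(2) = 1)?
The 25th Fibonacci number (with F(1) = F(2) = 1) = 75025
Compute 75025 × 2 = 150050
150050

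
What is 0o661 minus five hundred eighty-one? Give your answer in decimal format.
Convert 0o661 (octal) → 6×64 + 6×8 + 1 = 433 (decimal)
Convert five hundred eighty-one (English words) → 5×100 + 81 = 581 (decimal)
Compute 433 - 581 = -148
-148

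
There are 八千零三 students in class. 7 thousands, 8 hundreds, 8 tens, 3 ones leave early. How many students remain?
Convert 八千零三 (Chinese numeral) → 8×1000 + 3 = 8003 (decimal)
Convert 7 thousands, 8 hundreds, 8 tens, 3 ones (place-value notation) → 7×1000 + 8×100 + 8×10 + 3 = 7883 (decimal)
Compute 8003 - 7883 = 120
120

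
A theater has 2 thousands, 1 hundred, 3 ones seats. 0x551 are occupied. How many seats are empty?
Convert 2 thousands, 1 hundred, 3 ones (place-value notation) → 2×1000 + 1×100 + 3 = 2103 (decimal)
Convert 0x551 (hexadecimal) → 5×256 + 5×16 + 1 = 1361 (decimal)
Compute 2103 - 1361 = 742
742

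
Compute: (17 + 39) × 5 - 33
Parentheses first: 17 + 39 = 56
Multiply: 56 × 5 = 280
Subtract: 280 - 33 = 247
247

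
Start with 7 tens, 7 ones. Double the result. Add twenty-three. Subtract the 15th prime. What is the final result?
Convert 7 tens, 7 ones (place-value notation) → 7×10 + 7 = 77 (decimal)
Start: 77
77 × 2 = 154
Convert twenty-three (English words) → 23 (decimal)
154 + 23 = 177
Convert the 15th prime (prime index) → 47 (decimal)
177 - 47 = 130
130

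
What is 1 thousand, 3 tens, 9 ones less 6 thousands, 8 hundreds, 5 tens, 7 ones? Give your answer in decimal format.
Convert 1 thousand, 3 tens, 9 ones (place-value notation) → 1×1000 + 3×10 + 9 = 1039 (decimal)
Convert 6 thousands, 8 hundreds, 5 tens, 7 ones (place-value notation) → 6×1000 + 8×100 + 5×10 + 7 = 6857 (decimal)
Compute 1039 - 6857 = -5818
-5818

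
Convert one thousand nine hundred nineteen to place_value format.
Convert one thousand nine hundred nineteen (English words) → 1×1000 + 9×100 + 19 = 1919 (decimal)
Convert 1919 (decimal) → 1919 = 1×1000 + 9×100 + 1×10 + 9 → 1 thousand, 9 hundreds, 1 ten, 9 ones (place-value notation)
1 thousand, 9 hundreds, 1 ten, 9 ones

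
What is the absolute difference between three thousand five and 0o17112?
Convert three thousand five (English words) → 3×1000 + 5 = 3005 (decimal)
Convert 0o17112 (octal) → 1×4096 + 7×512 + 1×64 + 1×8 + 2 = 7754 (decimal)
Compute |3005 - 7754| = 4749
4749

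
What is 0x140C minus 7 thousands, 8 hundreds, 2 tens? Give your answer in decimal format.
Convert 0x140C (hexadecimal) → 1×4096 + 4×256 + 12 = 5132 (decimal)
Convert 7 thousands, 8 hundreds, 2 tens (place-value notation) → 7×1000 + 8×100 + 2×10 = 7820 (decimal)
Compute 5132 - 7820 = -2688
-2688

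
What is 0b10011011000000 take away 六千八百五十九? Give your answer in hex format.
Convert 0b10011011000000 (binary) → 8192 + 1024 + 512 + 128 + 64 = 9920 (decimal)
Convert 六千八百五十九 (Chinese numeral) → 6×1000 + 8×100 + 5×10 + 9 = 6859 (decimal)
Compute 9920 - 6859 = 3061
Convert 3061 (decimal) → 3061 = 11×256 + 15×16 + 5 → 0xBF5 (hexadecimal)
0xBF5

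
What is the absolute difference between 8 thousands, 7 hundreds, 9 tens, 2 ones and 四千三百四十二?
Convert 8 thousands, 7 hundreds, 9 tens, 2 ones (place-value notation) → 8×1000 + 7×100 + 9×10 + 2 = 8792 (decimal)
Convert 四千三百四十二 (Chinese numeral) → 4×1000 + 3×100 + 4×10 + 2 = 4342 (decimal)
Compute |8792 - 4342| = 4450
4450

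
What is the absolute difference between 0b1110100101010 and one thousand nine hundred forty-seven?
Convert 0b1110100101010 (binary) → 4096 + 2048 + 1024 + 256 + 32 + 8 + 2 = 7466 (decimal)
Convert one thousand nine hundred forty-seven (English words) → 1×1000 + 9×100 + 47 = 1947 (decimal)
Compute |7466 - 1947| = 5519
5519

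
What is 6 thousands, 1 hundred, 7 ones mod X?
Convert 6 thousands, 1 hundred, 7 ones (place-value notation) → 6×1000 + 1×100 + 7 = 6107 (decimal)
Convert X (Roman numeral) → 10 (decimal)
Compute 6107 mod 10 = 7
7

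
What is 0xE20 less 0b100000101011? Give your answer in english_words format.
Convert 0xE20 (hexadecimal) → 14×256 + 2×16 = 3616 (decimal)
Convert 0b100000101011 (binary) → 2048 + 32 + 8 + 2 + 1 = 2091 (decimal)
Compute 3616 - 2091 = 1525
Convert 1525 (decimal) → 1525 = 1×1000 + 5×100 + 25 → one thousand five hundred twenty-five (English words)
one thousand five hundred twenty-five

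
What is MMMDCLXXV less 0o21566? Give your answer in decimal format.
Convert MMMDCLXXV (Roman numeral) → 1000 + 1000 + 1000 + 500 + 100 + 50 + 10 + 10 + 5 = 3675 (decimal)
Convert 0o21566 (octal) → 2×4096 + 1×512 + 5×64 + 6×8 + 6 = 9078 (decimal)
Compute 3675 - 9078 = -5403
-5403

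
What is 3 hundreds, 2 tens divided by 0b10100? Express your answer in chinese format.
Convert 3 hundreds, 2 tens (place-value notation) → 3×100 + 2×10 = 320 (decimal)
Convert 0b10100 (binary) → 16 + 4 = 20 (decimal)
Compute 320 ÷ 20 = 16
Convert 16 (decimal) → 16 = 1×10 + 6 → 十六 (Chinese numeral)
十六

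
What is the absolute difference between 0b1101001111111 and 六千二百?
Convert 0b1101001111111 (binary) → 4096 + 2048 + 512 + 64 + 32 + 16 + 8 + 4 + 2 + 1 = 6783 (decimal)
Convert 六千二百 (Chinese numeral) → 6×1000 + 2×100 = 6200 (decimal)
Compute |6783 - 6200| = 583
583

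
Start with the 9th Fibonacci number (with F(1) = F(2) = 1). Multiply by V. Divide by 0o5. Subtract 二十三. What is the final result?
Convert the 9th Fibonacci number (with F(1) = F(2) = 1) (Fibonacci index) → 1, 1, 2, 3, 5, 8, 13, 21, 34 → 34 (decimal)
Start: 34
Convert V (Roman numeral) → 5 (decimal)
34 × 5 = 170
Convert 0o5 (octal) → 5 (decimal)
170 ÷ 5 = 34
Convert 二十三 (Chinese numeral) → 2×10 + 3 = 23 (decimal)
34 - 23 = 11
11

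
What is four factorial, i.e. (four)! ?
Convert four (English words) → 4 (decimal)
Compute 4! = 24
24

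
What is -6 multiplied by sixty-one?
Convert sixty-one (English words) → 61 (decimal)
Compute -6 × 61 = -366
-366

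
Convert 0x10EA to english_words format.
Convert 0x10EA (hexadecimal) → 1×4096 + 14×16 + 10 = 4330 (decimal)
Convert 4330 (decimal) → 4330 = 4×1000 + 3×100 + 30 → four thousand three hundred thirty (English words)
four thousand three hundred thirty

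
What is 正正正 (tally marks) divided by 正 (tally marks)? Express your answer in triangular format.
Convert 正正正 (tally marks) → 5 + 5 + 5 = 15 (decimal)
Convert 正 (tally marks) → 5 (decimal)
Compute 15 ÷ 5 = 3
Convert 3 (decimal) → 3 = 2×3/2 → the 2nd triangular number (triangular index)
the 2nd triangular number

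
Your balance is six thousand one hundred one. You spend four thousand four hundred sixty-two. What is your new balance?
Convert six thousand one hundred one (English words) → 6×1000 + 1×100 + 1 = 6101 (decimal)
Convert four thousand four hundred sixty-two (English words) → 4×1000 + 4×100 + 62 = 4462 (decimal)
Compute 6101 - 4462 = 1639
1639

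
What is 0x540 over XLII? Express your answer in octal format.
Convert 0x540 (hexadecimal) → 5×256 + 4×16 = 1344 (decimal)
Convert XLII (Roman numeral) → 40 + 1 + 1 = 42 (decimal)
Compute 1344 ÷ 42 = 32
Convert 32 (decimal) → 32 = 4×8 → 0o40 (octal)
0o40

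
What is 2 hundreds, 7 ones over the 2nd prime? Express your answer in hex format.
Convert 2 hundreds, 7 ones (place-value notation) → 2×100 + 7 = 207 (decimal)
Convert the 2nd prime (prime index) → 3 (decimal)
Compute 207 ÷ 3 = 69
Convert 69 (decimal) → 69 = 4×16 + 5 → 0x45 (hexadecimal)
0x45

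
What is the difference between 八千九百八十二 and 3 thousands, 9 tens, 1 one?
Convert 八千九百八十二 (Chinese numeral) → 8×1000 + 9×100 + 8×10 + 2 = 8982 (decimal)
Convert 3 thousands, 9 tens, 1 one (place-value notation) → 3×1000 + 9×10 + 1 = 3091 (decimal)
Difference: |8982 - 3091| = 5891
5891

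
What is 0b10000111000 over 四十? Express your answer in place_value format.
Convert 0b10000111000 (binary) → 1024 + 32 + 16 + 8 = 1080 (decimal)
Convert 四十 (Chinese numeral) → 4×10 = 40 (decimal)
Compute 1080 ÷ 40 = 27
Convert 27 (decimal) → 27 = 2×10 + 7 → 2 tens, 7 ones (place-value notation)
2 tens, 7 ones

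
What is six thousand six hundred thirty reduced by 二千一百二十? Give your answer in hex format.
Convert six thousand six hundred thirty (English words) → 6×1000 + 6×100 + 30 = 6630 (decimal)
Convert 二千一百二十 (Chinese numeral) → 2×1000 + 1×100 + 2×10 = 2120 (decimal)
Compute 6630 - 2120 = 4510
Convert 4510 (decimal) → 4510 = 1×4096 + 1×256 + 9×16 + 14 → 0x119E (hexadecimal)
0x119E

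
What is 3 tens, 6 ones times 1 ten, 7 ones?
Convert 3 tens, 6 ones (place-value notation) → 3×10 + 6 = 36 (decimal)
Convert 1 ten, 7 ones (place-value notation) → 1×10 + 7 = 17 (decimal)
Compute 36 × 17 = 612
612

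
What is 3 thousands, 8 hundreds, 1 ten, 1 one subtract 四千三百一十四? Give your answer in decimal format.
Convert 3 thousands, 8 hundreds, 1 ten, 1 one (place-value notation) → 3×1000 + 8×100 + 1×10 + 1 = 3811 (decimal)
Convert 四千三百一十四 (Chinese numeral) → 4×1000 + 3×100 + 1×10 + 4 = 4314 (decimal)
Compute 3811 - 4314 = -503
-503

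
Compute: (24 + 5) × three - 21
Convert three (English words) → 3 (decimal)
Expression in decimal: (24 + 5) × 3 - 21
Parentheses first: 24 + 5 = 29
Multiply: 29 × 3 = 87
Subtract: 87 - 21 = 66
66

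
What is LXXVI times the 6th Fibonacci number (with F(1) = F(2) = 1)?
Convert LXXVI (Roman numeral) → 50 + 10 + 10 + 5 + 1 = 76 (decimal)
Convert the 6th Fibonacci number (with F(1) = F(2) = 1) (Fibonacci index) → 1, 1, 2, 3, 5, 8 → 8 (decimal)
Compute 76 × 8 = 608
608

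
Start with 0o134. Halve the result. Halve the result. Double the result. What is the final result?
Convert 0o134 (octal) → 1×64 + 3×8 + 4 = 92 (decimal)
Start: 92
92 ÷ 2 = 46
46 ÷ 2 = 23
23 × 2 = 46
46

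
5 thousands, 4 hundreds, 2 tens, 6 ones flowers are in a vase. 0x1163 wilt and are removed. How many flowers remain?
Convert 5 thousands, 4 hundreds, 2 tens, 6 ones (place-value notation) → 5×1000 + 4×100 + 2×10 + 6 = 5426 (decimal)
Convert 0x1163 (hexadecimal) → 1×4096 + 1×256 + 6×16 + 3 = 4451 (decimal)
Compute 5426 - 4451 = 975
975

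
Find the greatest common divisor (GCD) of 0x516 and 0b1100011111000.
Convert 0x516 (hexadecimal) → 5×256 + 1×16 + 6 = 1302 (decimal)
Convert 0b1100011111000 (binary) → 4096 + 2048 + 128 + 64 + 32 + 16 + 8 = 6392 (decimal)
Compute gcd(1302, 6392) = 2
2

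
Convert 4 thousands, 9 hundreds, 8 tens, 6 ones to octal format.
Convert 4 thousands, 9 hundreds, 8 tens, 6 ones (place-value notation) → 4×1000 + 9×100 + 8×10 + 6 = 4986 (decimal)
Convert 4986 (decimal) → 4986 = 1×4096 + 1×512 + 5×64 + 7×8 + 2 → 0o11572 (octal)
0o11572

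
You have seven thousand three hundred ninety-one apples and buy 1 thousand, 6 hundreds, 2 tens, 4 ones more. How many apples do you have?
Convert seven thousand three hundred ninety-one (English words) → 7×1000 + 3×100 + 91 = 7391 (decimal)
Convert 1 thousand, 6 hundreds, 2 tens, 4 ones (place-value notation) → 1×1000 + 6×100 + 2×10 + 4 = 1624 (decimal)
Compute 7391 + 1624 = 9015
9015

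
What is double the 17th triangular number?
The 17th triangular number = 17×18/2 = 153
Compute 153 × 2 = 306
306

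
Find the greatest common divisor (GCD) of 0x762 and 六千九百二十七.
Convert 0x762 (hexadecimal) → 7×256 + 6×16 + 2 = 1890 (decimal)
Convert 六千九百二十七 (Chinese numeral) → 6×1000 + 9×100 + 2×10 + 7 = 6927 (decimal)
Compute gcd(1890, 6927) = 3
3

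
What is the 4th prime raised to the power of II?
Convert the 4th prime (prime index) → 7 (decimal)
Convert II (Roman numeral) → 1 + 1 = 2 (decimal)
Compute 7 ^ 2 = 49
49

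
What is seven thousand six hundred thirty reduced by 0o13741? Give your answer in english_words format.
Convert seven thousand six hundred thirty (English words) → 7×1000 + 6×100 + 30 = 7630 (decimal)
Convert 0o13741 (octal) → 1×4096 + 3×512 + 7×64 + 4×8 + 1 = 6113 (decimal)
Compute 7630 - 6113 = 1517
Convert 1517 (decimal) → 1517 = 1×1000 + 5×100 + 17 → one thousand five hundred seventeen (English words)
one thousand five hundred seventeen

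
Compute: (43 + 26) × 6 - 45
Parentheses first: 43 + 26 = 69
Multiply: 69 × 6 = 414
Subtract: 414 - 45 = 369
369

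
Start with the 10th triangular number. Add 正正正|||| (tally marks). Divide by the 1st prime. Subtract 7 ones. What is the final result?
Convert the 10th triangular number (triangular index) → 10×11/2 = 55 (decimal)
Start: 55
Convert 正正正|||| (tally marks) → 5 + 5 + 5 + 4 = 19 (decimal)
55 + 19 = 74
Convert the 1st prime (prime index) → 2 (decimal)
74 ÷ 2 = 37
Convert 7 ones (place-value notation) → 7 (decimal)
37 - 7 = 30
30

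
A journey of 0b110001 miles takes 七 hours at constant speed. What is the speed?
Convert 0b110001 (binary) → 32 + 16 + 1 = 49 (decimal)
Convert 七 (Chinese numeral) → 7 (decimal)
Compute 49 ÷ 7 = 7
7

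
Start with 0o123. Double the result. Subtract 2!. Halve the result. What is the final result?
Convert 0o123 (octal) → 1×64 + 2×8 + 3 = 83 (decimal)
Start: 83
83 × 2 = 166
Convert 2! (factorial) → 2 (decimal)
166 - 2 = 164
164 ÷ 2 = 82
82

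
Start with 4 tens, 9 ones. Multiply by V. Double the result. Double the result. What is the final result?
Convert 4 tens, 9 ones (place-value notation) → 4×10 + 9 = 49 (decimal)
Start: 49
Convert V (Roman numeral) → 5 (decimal)
49 × 5 = 245
245 × 2 = 490
490 × 2 = 980
980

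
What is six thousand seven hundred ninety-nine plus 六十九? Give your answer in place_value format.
Convert six thousand seven hundred ninety-nine (English words) → 6×1000 + 7×100 + 99 = 6799 (decimal)
Convert 六十九 (Chinese numeral) → 6×10 + 9 = 69 (decimal)
Compute 6799 + 69 = 6868
Convert 6868 (decimal) → 6868 = 6×1000 + 8×100 + 6×10 + 8 → 6 thousands, 8 hundreds, 6 tens, 8 ones (place-value notation)
6 thousands, 8 hundreds, 6 tens, 8 ones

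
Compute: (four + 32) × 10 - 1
Convert four (English words) → 4 (decimal)
Expression in decimal: (4 + 32) × 10 - 1
Parentheses first: 4 + 32 = 36
Multiply: 36 × 10 = 360
Subtract: 360 - 1 = 359
359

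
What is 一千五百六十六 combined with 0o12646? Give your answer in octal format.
Convert 一千五百六十六 (Chinese numeral) → 1×1000 + 5×100 + 6×10 + 6 = 1566 (decimal)
Convert 0o12646 (octal) → 1×4096 + 2×512 + 6×64 + 4×8 + 6 = 5542 (decimal)
Compute 1566 + 5542 = 7108
Convert 7108 (decimal) → 7108 = 1×4096 + 5×512 + 7×64 + 4 → 0o15704 (octal)
0o15704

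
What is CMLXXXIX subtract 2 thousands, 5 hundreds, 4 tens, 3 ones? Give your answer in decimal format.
Convert CMLXXXIX (Roman numeral) → 900 + 50 + 10 + 10 + 10 + 9 = 989 (decimal)
Convert 2 thousands, 5 hundreds, 4 tens, 3 ones (place-value notation) → 2×1000 + 5×100 + 4×10 + 3 = 2543 (decimal)
Compute 989 - 2543 = -1554
-1554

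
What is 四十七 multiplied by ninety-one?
Convert 四十七 (Chinese numeral) → 4×10 + 7 = 47 (decimal)
Convert ninety-one (English words) → 91 (decimal)
Compute 47 × 91 = 4277
4277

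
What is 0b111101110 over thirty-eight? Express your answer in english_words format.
Convert 0b111101110 (binary) → 256 + 128 + 64 + 32 + 8 + 4 + 2 = 494 (decimal)
Convert thirty-eight (English words) → 38 (decimal)
Compute 494 ÷ 38 = 13
Convert 13 (decimal) → thirteen (English words)
thirteen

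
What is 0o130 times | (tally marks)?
Convert 0o130 (octal) → 1×64 + 3×8 = 88 (decimal)
Convert | (tally marks) → 1 (decimal)
Compute 88 × 1 = 88
88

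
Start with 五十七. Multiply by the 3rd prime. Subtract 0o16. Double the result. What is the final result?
Convert 五十七 (Chinese numeral) → 5×10 + 7 = 57 (decimal)
Start: 57
Convert the 3rd prime (prime index) → 5 (decimal)
57 × 5 = 285
Convert 0o16 (octal) → 1×8 + 6 = 14 (decimal)
285 - 14 = 271
271 × 2 = 542
542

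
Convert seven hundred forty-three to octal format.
Convert seven hundred forty-three (English words) → 7×100 + 43 = 743 (decimal)
Convert 743 (decimal) → 743 = 1×512 + 3×64 + 4×8 + 7 → 0o1347 (octal)
0o1347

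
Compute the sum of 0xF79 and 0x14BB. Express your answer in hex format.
Convert 0xF79 (hexadecimal) → 15×256 + 7×16 + 9 = 3961 (decimal)
Convert 0x14BB (hexadecimal) → 1×4096 + 4×256 + 11×16 + 11 = 5307 (decimal)
Compute 3961 + 5307 = 9268
Convert 9268 (decimal) → 9268 = 2×4096 + 4×256 + 3×16 + 4 → 0x2434 (hexadecimal)
0x2434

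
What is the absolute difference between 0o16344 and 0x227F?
Convert 0o16344 (octal) → 1×4096 + 6×512 + 3×64 + 4×8 + 4 = 7396 (decimal)
Convert 0x227F (hexadecimal) → 2×4096 + 2×256 + 7×16 + 15 = 8831 (decimal)
Compute |7396 - 8831| = 1435
1435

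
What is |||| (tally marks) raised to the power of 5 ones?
Convert |||| (tally marks) → 4 (decimal)
Convert 5 ones (place-value notation) → 5 (decimal)
Compute 4 ^ 5 = 1024
1024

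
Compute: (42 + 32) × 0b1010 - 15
Convert 0b1010 (binary) → 8 + 2 = 10 (decimal)
Expression in decimal: (42 + 32) × 10 - 15
Parentheses first: 42 + 32 = 74
Multiply: 74 × 10 = 740
Subtract: 740 - 15 = 725
725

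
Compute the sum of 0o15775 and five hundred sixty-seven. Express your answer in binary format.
Convert 0o15775 (octal) → 1×4096 + 5×512 + 7×64 + 7×8 + 5 = 7165 (decimal)
Convert five hundred sixty-seven (English words) → 5×100 + 67 = 567 (decimal)
Compute 7165 + 567 = 7732
Convert 7732 (decimal) → 7732 = 4096 + 2048 + 1024 + 512 + 32 + 16 + 4 → 0b1111000110100 (binary)
0b1111000110100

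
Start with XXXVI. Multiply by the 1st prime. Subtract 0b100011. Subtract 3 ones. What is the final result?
Convert XXXVI (Roman numeral) → 10 + 10 + 10 + 5 + 1 = 36 (decimal)
Start: 36
Convert the 1st prime (prime index) → 2 (decimal)
36 × 2 = 72
Convert 0b100011 (binary) → 32 + 2 + 1 = 35 (decimal)
72 - 35 = 37
Convert 3 ones (place-value notation) → 3 (decimal)
37 - 3 = 34
34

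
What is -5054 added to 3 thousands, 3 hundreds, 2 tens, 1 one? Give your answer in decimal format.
Convert 3 thousands, 3 hundreds, 2 tens, 1 one (place-value notation) → 3×1000 + 3×100 + 2×10 + 1 = 3321 (decimal)
Compute -5054 + 3321 = -1733
-1733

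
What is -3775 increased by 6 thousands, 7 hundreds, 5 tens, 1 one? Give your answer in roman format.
Convert 6 thousands, 7 hundreds, 5 tens, 1 one (place-value notation) → 6×1000 + 7×100 + 5×10 + 1 = 6751 (decimal)
Compute -3775 + 6751 = 2976
Convert 2976 (decimal) → 2976 = 1000 + 1000 + 900 + 50 + 10 + 10 + 5 + 1 → MMCMLXXVI (Roman numeral)
MMCMLXXVI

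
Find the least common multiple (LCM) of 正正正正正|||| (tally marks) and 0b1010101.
Convert 正正正正正|||| (tally marks) → 5 + 5 + 5 + 5 + 5 + 4 = 29 (decimal)
Convert 0b1010101 (binary) → 64 + 16 + 4 + 1 = 85 (decimal)
Compute lcm(29, 85) = 2465
2465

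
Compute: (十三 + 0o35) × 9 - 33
Convert 十三 (Chinese numeral) → 1×10 + 3 = 13 (decimal)
Convert 0o35 (octal) → 3×8 + 5 = 29 (decimal)
Expression in decimal: (13 + 29) × 9 - 33
Parentheses first: 13 + 29 = 42
Multiply: 42 × 9 = 378
Subtract: 378 - 33 = 345
345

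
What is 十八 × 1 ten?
Convert 十八 (Chinese numeral) → 1×10 + 8 = 18 (decimal)
Convert 1 ten (place-value notation) → 1×10 = 10 (decimal)
Compute 18 × 10 = 180
180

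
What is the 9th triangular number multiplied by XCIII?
Convert the 9th triangular number (triangular index) → 9×10/2 = 45 (decimal)
Convert XCIII (Roman numeral) → 90 + 1 + 1 + 1 = 93 (decimal)
Compute 45 × 93 = 4185
4185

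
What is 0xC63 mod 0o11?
Convert 0xC63 (hexadecimal) → 12×256 + 6×16 + 3 = 3171 (decimal)
Convert 0o11 (octal) → 1×8 + 1 = 9 (decimal)
Compute 3171 mod 9 = 3
3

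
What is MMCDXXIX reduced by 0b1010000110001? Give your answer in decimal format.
Convert MMCDXXIX (Roman numeral) → 1000 + 1000 + 400 + 10 + 10 + 9 = 2429 (decimal)
Convert 0b1010000110001 (binary) → 4096 + 1024 + 32 + 16 + 1 = 5169 (decimal)
Compute 2429 - 5169 = -2740
-2740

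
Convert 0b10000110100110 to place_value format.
Convert 0b10000110100110 (binary) → 8192 + 256 + 128 + 32 + 4 + 2 = 8614 (decimal)
Convert 8614 (decimal) → 8614 = 8×1000 + 6×100 + 1×10 + 4 → 8 thousands, 6 hundreds, 1 ten, 4 ones (place-value notation)
8 thousands, 6 hundreds, 1 ten, 4 ones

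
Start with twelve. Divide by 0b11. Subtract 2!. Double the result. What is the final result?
Convert twelve (English words) → 12 (decimal)
Start: 12
Convert 0b11 (binary) → 2 + 1 = 3 (decimal)
12 ÷ 3 = 4
Convert 2! (factorial) → 2 (decimal)
4 - 2 = 2
2 × 2 = 4
4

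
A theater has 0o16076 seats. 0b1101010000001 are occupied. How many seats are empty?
Convert 0o16076 (octal) → 1×4096 + 6×512 + 7×8 + 6 = 7230 (decimal)
Convert 0b1101010000001 (binary) → 4096 + 2048 + 512 + 128 + 1 = 6785 (decimal)
Compute 7230 - 6785 = 445
445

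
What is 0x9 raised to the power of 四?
Convert 0x9 (hexadecimal) → 9 (decimal)
Convert 四 (Chinese numeral) → 4 (decimal)
Compute 9 ^ 4 = 6561
6561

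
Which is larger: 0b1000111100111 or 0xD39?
Convert 0b1000111100111 (binary) → 4096 + 256 + 128 + 64 + 32 + 4 + 2 + 1 = 4583 (decimal)
Convert 0xD39 (hexadecimal) → 13×256 + 3×16 + 9 = 3385 (decimal)
Compare 4583 vs 3385: larger = 4583
4583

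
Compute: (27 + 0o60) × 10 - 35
Convert 0o60 (octal) → 6×8 = 48 (decimal)
Expression in decimal: (27 + 48) × 10 - 35
Parentheses first: 27 + 48 = 75
Multiply: 75 × 10 = 750
Subtract: 750 - 35 = 715
715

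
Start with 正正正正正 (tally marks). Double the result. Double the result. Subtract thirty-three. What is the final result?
Convert 正正正正正 (tally marks) → 5 + 5 + 5 + 5 + 5 = 25 (decimal)
Start: 25
25 × 2 = 50
50 × 2 = 100
Convert thirty-three (English words) → 33 (decimal)
100 - 33 = 67
67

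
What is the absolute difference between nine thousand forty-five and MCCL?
Convert nine thousand forty-five (English words) → 9×1000 + 45 = 9045 (decimal)
Convert MCCL (Roman numeral) → 1000 + 100 + 100 + 50 = 1250 (decimal)
Compute |9045 - 1250| = 7795
7795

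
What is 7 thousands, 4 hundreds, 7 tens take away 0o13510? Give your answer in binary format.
Convert 7 thousands, 4 hundreds, 7 tens (place-value notation) → 7×1000 + 4×100 + 7×10 = 7470 (decimal)
Convert 0o13510 (octal) → 1×4096 + 3×512 + 5×64 + 1×8 = 5960 (decimal)
Compute 7470 - 5960 = 1510
Convert 1510 (decimal) → 1510 = 1024 + 256 + 128 + 64 + 32 + 4 + 2 → 0b10111100110 (binary)
0b10111100110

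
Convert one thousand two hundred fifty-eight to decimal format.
Convert one thousand two hundred fifty-eight (English words) → 1×1000 + 2×100 + 58 = 1258 (decimal)
1258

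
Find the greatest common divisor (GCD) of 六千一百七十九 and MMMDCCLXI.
Convert 六千一百七十九 (Chinese numeral) → 6×1000 + 1×100 + 7×10 + 9 = 6179 (decimal)
Convert MMMDCCLXI (Roman numeral) → 1000 + 1000 + 1000 + 500 + 100 + 100 + 50 + 10 + 1 = 3761 (decimal)
Compute gcd(6179, 3761) = 1
1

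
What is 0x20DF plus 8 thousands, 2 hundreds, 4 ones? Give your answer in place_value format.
Convert 0x20DF (hexadecimal) → 2×4096 + 13×16 + 15 = 8415 (decimal)
Convert 8 thousands, 2 hundreds, 4 ones (place-value notation) → 8×1000 + 2×100 + 4 = 8204 (decimal)
Compute 8415 + 8204 = 16619
Convert 16619 (decimal) → 16619 = 16×1000 + 6×100 + 1×10 + 9 → 16 thousands, 6 hundreds, 1 ten, 9 ones (place-value notation)
16 thousands, 6 hundreds, 1 ten, 9 ones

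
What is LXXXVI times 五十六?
Convert LXXXVI (Roman numeral) → 50 + 10 + 10 + 10 + 5 + 1 = 86 (decimal)
Convert 五十六 (Chinese numeral) → 5×10 + 6 = 56 (decimal)
Compute 86 × 56 = 4816
4816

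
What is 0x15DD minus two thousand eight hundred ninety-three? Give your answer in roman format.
Convert 0x15DD (hexadecimal) → 1×4096 + 5×256 + 13×16 + 13 = 5597 (decimal)
Convert two thousand eight hundred ninety-three (English words) → 2×1000 + 8×100 + 93 = 2893 (decimal)
Compute 5597 - 2893 = 2704
Convert 2704 (decimal) → 2704 = 1000 + 1000 + 500 + 100 + 100 + 4 → MMDCCIV (Roman numeral)
MMDCCIV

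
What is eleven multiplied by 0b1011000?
Convert eleven (English words) → 11 (decimal)
Convert 0b1011000 (binary) → 64 + 16 + 8 = 88 (decimal)
Compute 11 × 88 = 968
968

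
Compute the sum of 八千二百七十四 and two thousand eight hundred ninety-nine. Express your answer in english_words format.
Convert 八千二百七十四 (Chinese numeral) → 8×1000 + 2×100 + 7×10 + 4 = 8274 (decimal)
Convert two thousand eight hundred ninety-nine (English words) → 2×1000 + 8×100 + 99 = 2899 (decimal)
Compute 8274 + 2899 = 11173
Convert 11173 (decimal) → 11173 = 11×1000 + 1×100 + 73 → eleven thousand one hundred seventy-three (English words)
eleven thousand one hundred seventy-three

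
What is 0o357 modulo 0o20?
Convert 0o357 (octal) → 3×64 + 5×8 + 7 = 239 (decimal)
Convert 0o20 (octal) → 2×8 = 16 (decimal)
Compute 239 mod 16 = 15
15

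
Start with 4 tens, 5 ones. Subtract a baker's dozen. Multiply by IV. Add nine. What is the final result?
Convert 4 tens, 5 ones (place-value notation) → 4×10 + 5 = 45 (decimal)
Start: 45
Convert a baker's dozen (colloquial) → 13 (decimal)
45 - 13 = 32
Convert IV (Roman numeral) → 4 (decimal)
32 × 4 = 128
Convert nine (English words) → 9 (decimal)
128 + 9 = 137
137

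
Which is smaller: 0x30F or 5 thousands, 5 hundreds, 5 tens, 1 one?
Convert 0x30F (hexadecimal) → 3×256 + 15 = 783 (decimal)
Convert 5 thousands, 5 hundreds, 5 tens, 1 one (place-value notation) → 5×1000 + 5×100 + 5×10 + 1 = 5551 (decimal)
Compare 783 vs 5551: smaller = 783
783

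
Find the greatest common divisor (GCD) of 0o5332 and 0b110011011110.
Convert 0o5332 (octal) → 5×512 + 3×64 + 3×8 + 2 = 2778 (decimal)
Convert 0b110011011110 (binary) → 2048 + 1024 + 128 + 64 + 16 + 8 + 4 + 2 = 3294 (decimal)
Compute gcd(2778, 3294) = 6
6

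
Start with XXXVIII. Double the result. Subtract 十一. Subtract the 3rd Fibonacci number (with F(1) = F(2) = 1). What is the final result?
Convert XXXVIII (Roman numeral) → 10 + 10 + 10 + 5 + 1 + 1 + 1 = 38 (decimal)
Start: 38
38 × 2 = 76
Convert 十一 (Chinese numeral) → 1×10 + 1 = 11 (decimal)
76 - 11 = 65
Convert the 3rd Fibonacci number (with F(1) = F(2) = 1) (Fibonacci index) → 1, 1, 2 → 2 (decimal)
65 - 2 = 63
63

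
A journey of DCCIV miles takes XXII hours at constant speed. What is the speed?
Convert DCCIV (Roman numeral) → 500 + 100 + 100 + 4 = 704 (decimal)
Convert XXII (Roman numeral) → 10 + 10 + 1 + 1 = 22 (decimal)
Compute 704 ÷ 22 = 32
32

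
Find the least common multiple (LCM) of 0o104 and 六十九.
Convert 0o104 (octal) → 1×64 + 4 = 68 (decimal)
Convert 六十九 (Chinese numeral) → 6×10 + 9 = 69 (decimal)
Compute lcm(68, 69) = 4692
4692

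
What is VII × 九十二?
Convert VII (Roman numeral) → 5 + 1 + 1 = 7 (decimal)
Convert 九十二 (Chinese numeral) → 9×10 + 2 = 92 (decimal)
Compute 7 × 92 = 644
644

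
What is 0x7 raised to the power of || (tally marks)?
Convert 0x7 (hexadecimal) → 7 (decimal)
Convert || (tally marks) → 2 (decimal)
Compute 7 ^ 2 = 49
49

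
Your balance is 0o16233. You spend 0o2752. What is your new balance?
Convert 0o16233 (octal) → 1×4096 + 6×512 + 2×64 + 3×8 + 3 = 7323 (decimal)
Convert 0o2752 (octal) → 2×512 + 7×64 + 5×8 + 2 = 1514 (decimal)
Compute 7323 - 1514 = 5809
5809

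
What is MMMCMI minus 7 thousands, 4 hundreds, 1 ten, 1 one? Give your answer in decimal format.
Convert MMMCMI (Roman numeral) → 1000 + 1000 + 1000 + 900 + 1 = 3901 (decimal)
Convert 7 thousands, 4 hundreds, 1 ten, 1 one (place-value notation) → 7×1000 + 4×100 + 1×10 + 1 = 7411 (decimal)
Compute 3901 - 7411 = -3510
-3510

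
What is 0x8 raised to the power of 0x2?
Convert 0x8 (hexadecimal) → 8 (decimal)
Convert 0x2 (hexadecimal) → 2 (decimal)
Compute 8 ^ 2 = 64
64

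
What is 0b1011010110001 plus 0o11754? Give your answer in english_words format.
Convert 0b1011010110001 (binary) → 4096 + 1024 + 512 + 128 + 32 + 16 + 1 = 5809 (decimal)
Convert 0o11754 (octal) → 1×4096 + 1×512 + 7×64 + 5×8 + 4 = 5100 (decimal)
Compute 5809 + 5100 = 10909
Convert 10909 (decimal) → 10909 = 10×1000 + 9×100 + 9 → ten thousand nine hundred nine (English words)
ten thousand nine hundred nine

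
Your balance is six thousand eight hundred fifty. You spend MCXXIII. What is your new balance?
Convert six thousand eight hundred fifty (English words) → 6×1000 + 8×100 + 50 = 6850 (decimal)
Convert MCXXIII (Roman numeral) → 1000 + 100 + 10 + 10 + 1 + 1 + 1 = 1123 (decimal)
Compute 6850 - 1123 = 5727
5727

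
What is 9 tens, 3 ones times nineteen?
Convert 9 tens, 3 ones (place-value notation) → 9×10 + 3 = 93 (decimal)
Convert nineteen (English words) → 19 (decimal)
Compute 93 × 19 = 1767
1767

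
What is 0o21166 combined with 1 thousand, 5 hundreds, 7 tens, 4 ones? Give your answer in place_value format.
Convert 0o21166 (octal) → 2×4096 + 1×512 + 1×64 + 6×8 + 6 = 8822 (decimal)
Convert 1 thousand, 5 hundreds, 7 tens, 4 ones (place-value notation) → 1×1000 + 5×100 + 7×10 + 4 = 1574 (decimal)
Compute 8822 + 1574 = 10396
Convert 10396 (decimal) → 10396 = 10×1000 + 3×100 + 9×10 + 6 → 10 thousands, 3 hundreds, 9 tens, 6 ones (place-value notation)
10 thousands, 3 hundreds, 9 tens, 6 ones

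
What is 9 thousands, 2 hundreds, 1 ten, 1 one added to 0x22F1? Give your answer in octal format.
Convert 9 thousands, 2 hundreds, 1 ten, 1 one (place-value notation) → 9×1000 + 2×100 + 1×10 + 1 = 9211 (decimal)
Convert 0x22F1 (hexadecimal) → 2×4096 + 2×256 + 15×16 + 1 = 8945 (decimal)
Compute 9211 + 8945 = 18156
Convert 18156 (decimal) → 18156 = 4×4096 + 3×512 + 3×64 + 5×8 + 4 → 0o43354 (octal)
0o43354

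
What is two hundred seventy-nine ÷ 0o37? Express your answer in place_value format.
Convert two hundred seventy-nine (English words) → 2×100 + 79 = 279 (decimal)
Convert 0o37 (octal) → 3×8 + 7 = 31 (decimal)
Compute 279 ÷ 31 = 9
Convert 9 (decimal) → 9 ones (place-value notation)
9 ones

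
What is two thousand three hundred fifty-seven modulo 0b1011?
Convert two thousand three hundred fifty-seven (English words) → 2×1000 + 3×100 + 57 = 2357 (decimal)
Convert 0b1011 (binary) → 8 + 2 + 1 = 11 (decimal)
Compute 2357 mod 11 = 3
3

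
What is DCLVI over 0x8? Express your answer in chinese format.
Convert DCLVI (Roman numeral) → 500 + 100 + 50 + 5 + 1 = 656 (decimal)
Convert 0x8 (hexadecimal) → 8 (decimal)
Compute 656 ÷ 8 = 82
Convert 82 (decimal) → 82 = 8×10 + 2 → 八十二 (Chinese numeral)
八十二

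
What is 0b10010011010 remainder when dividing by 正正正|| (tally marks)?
Convert 0b10010011010 (binary) → 1024 + 128 + 16 + 8 + 2 = 1178 (decimal)
Convert 正正正|| (tally marks) → 5 + 5 + 5 + 2 = 17 (decimal)
Compute 1178 mod 17 = 5
5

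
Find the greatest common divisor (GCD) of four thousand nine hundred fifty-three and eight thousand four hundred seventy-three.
Convert four thousand nine hundred fifty-three (English words) → 4×1000 + 9×100 + 53 = 4953 (decimal)
Convert eight thousand four hundred seventy-three (English words) → 8×1000 + 4×100 + 73 = 8473 (decimal)
Compute gcd(4953, 8473) = 1
1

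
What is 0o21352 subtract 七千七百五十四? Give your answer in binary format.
Convert 0o21352 (octal) → 2×4096 + 1×512 + 3×64 + 5×8 + 2 = 8938 (decimal)
Convert 七千七百五十四 (Chinese numeral) → 7×1000 + 7×100 + 5×10 + 4 = 7754 (decimal)
Compute 8938 - 7754 = 1184
Convert 1184 (decimal) → 1184 = 1024 + 128 + 32 → 0b10010100000 (binary)
0b10010100000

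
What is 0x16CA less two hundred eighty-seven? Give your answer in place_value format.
Convert 0x16CA (hexadecimal) → 1×4096 + 6×256 + 12×16 + 10 = 5834 (decimal)
Convert two hundred eighty-seven (English words) → 2×100 + 87 = 287 (decimal)
Compute 5834 - 287 = 5547
Convert 5547 (decimal) → 5547 = 5×1000 + 5×100 + 4×10 + 7 → 5 thousands, 5 hundreds, 4 tens, 7 ones (place-value notation)
5 thousands, 5 hundreds, 4 tens, 7 ones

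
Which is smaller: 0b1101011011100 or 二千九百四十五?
Convert 0b1101011011100 (binary) → 4096 + 2048 + 512 + 128 + 64 + 16 + 8 + 4 = 6876 (decimal)
Convert 二千九百四十五 (Chinese numeral) → 2×1000 + 9×100 + 4×10 + 5 = 2945 (decimal)
Compare 6876 vs 2945: smaller = 2945
2945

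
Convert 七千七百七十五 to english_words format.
Convert 七千七百七十五 (Chinese numeral) → 7×1000 + 7×100 + 7×10 + 5 = 7775 (decimal)
Convert 7775 (decimal) → 7775 = 7×1000 + 7×100 + 75 → seven thousand seven hundred seventy-five (English words)
seven thousand seven hundred seventy-five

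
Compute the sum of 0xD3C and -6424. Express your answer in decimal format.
Convert 0xD3C (hexadecimal) → 13×256 + 3×16 + 12 = 3388 (decimal)
Compute 3388 + -6424 = -3036
-3036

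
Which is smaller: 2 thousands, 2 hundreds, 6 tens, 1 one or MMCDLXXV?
Convert 2 thousands, 2 hundreds, 6 tens, 1 one (place-value notation) → 2×1000 + 2×100 + 6×10 + 1 = 2261 (decimal)
Convert MMCDLXXV (Roman numeral) → 1000 + 1000 + 400 + 50 + 10 + 10 + 5 = 2475 (decimal)
Compare 2261 vs 2475: smaller = 2261
2261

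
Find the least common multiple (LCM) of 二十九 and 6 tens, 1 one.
Convert 二十九 (Chinese numeral) → 2×10 + 9 = 29 (decimal)
Convert 6 tens, 1 one (place-value notation) → 6×10 + 1 = 61 (decimal)
Compute lcm(29, 61) = 1769
1769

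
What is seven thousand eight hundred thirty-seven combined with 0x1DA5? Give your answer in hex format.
Convert seven thousand eight hundred thirty-seven (English words) → 7×1000 + 8×100 + 37 = 7837 (decimal)
Convert 0x1DA5 (hexadecimal) → 1×4096 + 13×256 + 10×16 + 5 = 7589 (decimal)
Compute 7837 + 7589 = 15426
Convert 15426 (decimal) → 15426 = 3×4096 + 12×256 + 4×16 + 2 → 0x3C42 (hexadecimal)
0x3C42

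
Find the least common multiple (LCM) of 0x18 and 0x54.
Convert 0x18 (hexadecimal) → 1×16 + 8 = 24 (decimal)
Convert 0x54 (hexadecimal) → 5×16 + 4 = 84 (decimal)
Compute lcm(24, 84) = 168
168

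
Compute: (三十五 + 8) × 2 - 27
Convert 三十五 (Chinese numeral) → 3×10 + 5 = 35 (decimal)
Expression in decimal: (35 + 8) × 2 - 27
Parentheses first: 35 + 8 = 43
Multiply: 43 × 2 = 86
Subtract: 86 - 27 = 59
59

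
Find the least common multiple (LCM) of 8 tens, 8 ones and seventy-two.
Convert 8 tens, 8 ones (place-value notation) → 8×10 + 8 = 88 (decimal)
Convert seventy-two (English words) → 72 (decimal)
Compute lcm(88, 72) = 792
792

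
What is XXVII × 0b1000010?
Convert XXVII (Roman numeral) → 10 + 10 + 5 + 1 + 1 = 27 (decimal)
Convert 0b1000010 (binary) → 64 + 2 = 66 (decimal)
Compute 27 × 66 = 1782
1782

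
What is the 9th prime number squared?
The 9th prime number = 23
Compute 23² = 23 × 23 = 529
529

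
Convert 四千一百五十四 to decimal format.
Convert 四千一百五十四 (Chinese numeral) → 4×1000 + 1×100 + 5×10 + 4 = 4154 (decimal)
4154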